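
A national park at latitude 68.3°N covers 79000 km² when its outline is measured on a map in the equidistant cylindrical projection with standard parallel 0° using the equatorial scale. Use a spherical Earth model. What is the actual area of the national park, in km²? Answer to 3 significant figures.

29200 km²

In the plate carrée (x = Rλ, y = Rφ), meridians are true-scale (h = 1) and parallels are stretched by k = sec φ.
Areal scale = h·k = 1 × sec φ; at 68.3°, h = 1.000, k = 2.705, so h·k = 2.705.
True area = apparent / (areal scale) = 79000 / 2.705 ≈ 29200 km².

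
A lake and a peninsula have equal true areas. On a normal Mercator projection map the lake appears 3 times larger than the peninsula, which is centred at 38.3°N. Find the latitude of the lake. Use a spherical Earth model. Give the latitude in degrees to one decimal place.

63.1°

On Mercator, (apparent₁)/(apparent₂) = sec²φ₁ / sec²φ₂ when true areas are equal.
cos²φ₂ / cos²φ₁ = 3  ⇒  cos φ₁ = cos 38.3° / √3 = 0.7848/1.732 = 0.4531.
φ₁ = arccos(0.4531) ≈ 63.1°.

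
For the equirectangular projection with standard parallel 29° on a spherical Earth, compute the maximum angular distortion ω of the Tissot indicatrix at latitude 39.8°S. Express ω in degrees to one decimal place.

7.4°

The equidistant cylindrical projection with φ₀ = 29° has h = 1 (meridians true) and k = cos φ₀ / cos φ along parallels.
At 39.8°: h = 1.000, k = 1.138; principal scales a = 1.138, b = 1.000.
sin(ω/2) = (a − b)/(a + b) = 0.1384/2.138 = 0.06472, so ω = 2 arcsin(0.06472) ≈ 7.4°.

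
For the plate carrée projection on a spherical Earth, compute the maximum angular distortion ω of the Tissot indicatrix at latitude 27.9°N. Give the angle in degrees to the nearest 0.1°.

7.1°

For the equirectangular projection with φ₀ = 0 (plate carrée), h = 1 along meridians and k = sec φ along parallels.
At 27.9°: h = 1.000, k = 1.132; principal scales a = 1.132, b = 1.000.
sin(ω/2) = (a − b)/(a + b) = 0.1315/2.132 = 0.06170, so ω = 2 arcsin(0.06170) ≈ 7.1°.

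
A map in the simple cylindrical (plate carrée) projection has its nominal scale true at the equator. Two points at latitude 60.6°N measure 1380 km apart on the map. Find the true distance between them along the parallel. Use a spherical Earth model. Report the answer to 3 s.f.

677 km

Plate carrée maps x = Rλ, y = Rφ. The meridian scale is h = 1 and the parallel scale is k = 1/cos φ = sec φ.
Along the parallel at 60.6°, map distances are exaggerated by k = sec 60.6° = 2.037.
True distance = 1380 / 2.037 = 1380 × cos 60.6° ≈ 677 km.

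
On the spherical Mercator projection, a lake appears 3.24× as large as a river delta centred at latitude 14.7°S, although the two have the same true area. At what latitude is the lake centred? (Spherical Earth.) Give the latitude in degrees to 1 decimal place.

On Mercator, (apparent₁)/(apparent₂) = sec²φ₁ / sec²φ₂ when true areas are equal.
cos²φ₂ / cos²φ₁ = 3.24  ⇒  cos φ₁ = cos 14.7° / √3.24 = 0.9673/1.800 = 0.5374.
φ₁ = arccos(0.5374) ≈ 57.5°.

57.5°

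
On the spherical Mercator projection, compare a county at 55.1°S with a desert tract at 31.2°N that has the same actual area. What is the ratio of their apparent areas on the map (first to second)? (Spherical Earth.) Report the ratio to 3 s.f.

Mercator areal scale is sec²φ.
At 55.1°: sec²(55.1°) = 1/0.5721² = 3.055.
At 31.2°: sec²(31.2°) = 1/0.8554² = 1.367.
Ratio = 3.055/1.367 = cos²(31.2°)/cos²(55.1°) ≈ 2.24.

2.24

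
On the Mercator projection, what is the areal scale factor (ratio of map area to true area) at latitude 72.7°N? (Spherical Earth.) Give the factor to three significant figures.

For Mercator, h = k = sec φ (a conformal cylindrical projection has a single point scale, 1/cos φ).
Areal scale = k² = sec²φ = 1/cos²(72.7°) = 1/0.2974² = 11.31.

11.3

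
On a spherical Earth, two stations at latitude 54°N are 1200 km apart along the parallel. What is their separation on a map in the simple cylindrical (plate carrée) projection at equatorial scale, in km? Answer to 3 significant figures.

2040 km

For the equirectangular projection with φ₀ = 0 (plate carrée), h = 1 along meridians and k = sec φ along parallels.
Along the parallel, k = sec 54° = 1/0.5878 = 1.701.
Map distance = 1200 × 1.701 ≈ 2040 km.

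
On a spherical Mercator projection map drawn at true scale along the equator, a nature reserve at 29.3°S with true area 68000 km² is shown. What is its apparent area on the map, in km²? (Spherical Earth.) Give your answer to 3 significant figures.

89400 km²

For Mercator, h = k = sec φ (a conformal cylindrical projection has a single point scale, 1/cos φ).
Areal scale = k² = sec²φ = 1/cos²(29.3°) = 1/0.8721² = 1.315.
Apparent area = 68000 × 1.315 ≈ 89400 km².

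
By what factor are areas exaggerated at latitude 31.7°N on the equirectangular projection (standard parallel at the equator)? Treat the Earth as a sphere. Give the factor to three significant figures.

For the equirectangular projection with φ₀ = 0 (plate carrée), h = 1 along meridians and k = sec φ along parallels.
Areal scale = h·k = 1 × sec φ; at 31.7°, h = 1.000, k = 1.175, so h·k = 1.175.

1.18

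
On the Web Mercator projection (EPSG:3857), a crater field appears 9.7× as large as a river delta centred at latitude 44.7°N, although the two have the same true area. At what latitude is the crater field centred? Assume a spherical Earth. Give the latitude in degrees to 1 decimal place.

On Mercator, (apparent₁)/(apparent₂) = sec²φ₁ / sec²φ₂ when true areas are equal.
cos²φ₂ / cos²φ₁ = 9.7  ⇒  cos φ₁ = cos 44.7° / √9.7 = 0.7108/3.114 = 0.2282.
φ₁ = arccos(0.2282) ≈ 76.8°.

76.8°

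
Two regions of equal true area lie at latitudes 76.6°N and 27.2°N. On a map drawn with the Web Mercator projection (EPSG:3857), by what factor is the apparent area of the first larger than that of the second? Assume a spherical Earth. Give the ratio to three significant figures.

14.7

Mercator areal scale is sec²φ.
At 76.6°: sec²(76.6°) = 1/0.2317² = 18.62.
At 27.2°: sec²(27.2°) = 1/0.8894² = 1.264.
Ratio = 18.62/1.264 = cos²(27.2°)/cos²(76.6°) ≈ 14.7.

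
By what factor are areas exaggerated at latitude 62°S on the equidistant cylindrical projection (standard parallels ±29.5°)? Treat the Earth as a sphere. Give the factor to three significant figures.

In the equirectangular projection with standard parallel φ₀ = 29.5° (x = Rλ cos φ₀, y = Rφ), meridians are true-scale (h = 1) and the parallel scale is k = cos φ₀ / cos φ.
Areal scale = h·k = 1 × cos φ₀ / cos φ; at 62°, h = 1.000, k = 1.854, so h·k = 1.854.

1.85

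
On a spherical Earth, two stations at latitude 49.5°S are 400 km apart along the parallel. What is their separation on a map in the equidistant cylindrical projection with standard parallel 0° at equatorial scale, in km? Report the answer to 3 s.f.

616 km

For the equirectangular projection with φ₀ = 0 (plate carrée), h = 1 along meridians and k = sec φ along parallels.
Along the parallel, k = sec 49.5° = 1/0.6494 = 1.540.
Map distance = 400 × 1.540 ≈ 616 km.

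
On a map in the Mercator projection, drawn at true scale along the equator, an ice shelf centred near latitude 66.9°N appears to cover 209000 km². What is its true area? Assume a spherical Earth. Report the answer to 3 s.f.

The Mercator projection is conformal; its linear scale factor is the same in every direction and equals sec φ = 1/cos φ.
Areal scale = k² = sec²φ = 1/cos²(66.9°) = 1/0.3923² = 6.497.
True area = apparent / (areal scale) = 209000 / 6.497 ≈ 32200 km².

32200 km²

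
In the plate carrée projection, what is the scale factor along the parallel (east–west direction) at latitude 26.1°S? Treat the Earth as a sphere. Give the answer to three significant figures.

Plate carrée maps x = Rλ, y = Rφ. The meridian scale is h = 1 and the parallel scale is k = 1/cos φ = sec φ.
k = 1/cos 26.1° = 1/0.8980 = 1.114.

1.11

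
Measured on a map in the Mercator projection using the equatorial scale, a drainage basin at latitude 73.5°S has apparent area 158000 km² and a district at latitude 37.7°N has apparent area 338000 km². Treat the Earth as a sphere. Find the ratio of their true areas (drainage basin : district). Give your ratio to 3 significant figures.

Mercator's areal exaggeration is sec²φ; hence true area = (apparent area) · cos²φ.
True area of drainage basin: 158000 × cos²(73.5°) = 158000 × 0.08066 = 12750 km².
True area of district: 338000 × cos²(37.7°) = 338000 × 0.6260 = 211600 km².
Ratio = 12750 / 211600 ≈ 0.0602.

0.0602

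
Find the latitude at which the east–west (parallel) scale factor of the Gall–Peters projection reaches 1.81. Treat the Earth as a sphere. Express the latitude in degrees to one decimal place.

67.0°

The Gall–Peters projection is cylindrical equal-area with φ₀ = 45°. A cylindrical equal-area projection with standard parallel φ₀ has meridian scale h = cos φ / cos φ₀ and parallel scale k = cos φ₀ / cos φ (so areas are preserved, h·k = 1).
k = cos φ₀ / cos φ = 1.81  ⇒  cos φ = cos 45° / 1.81 = 0.3907.
φ = arccos(0.3907) ≈ 67.0°.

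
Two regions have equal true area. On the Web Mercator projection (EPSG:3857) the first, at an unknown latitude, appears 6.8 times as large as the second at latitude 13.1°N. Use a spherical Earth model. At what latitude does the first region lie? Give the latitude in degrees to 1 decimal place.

68.1°

On Mercator, (apparent₁)/(apparent₂) = sec²φ₁ / sec²φ₂ when true areas are equal.
cos²φ₂ / cos²φ₁ = 6.8  ⇒  cos φ₁ = cos 13.1° / √6.8 = 0.9740/2.608 = 0.3735.
φ₁ = arccos(0.3735) ≈ 68.1°.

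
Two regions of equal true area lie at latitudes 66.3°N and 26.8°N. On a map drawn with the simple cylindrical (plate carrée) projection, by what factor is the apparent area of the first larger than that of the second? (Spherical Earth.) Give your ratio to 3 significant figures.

For the equirectangular projection with φ₀ = 0 (plate carrée), h = 1 along meridians and k = sec φ along parallels.
Areal scale at 66.3°: h·k = 1.000 × 2.488 = 2.488.
Areal scale at 26.8°: h·k = 1.000 × 1.120 = 1.120.
Ratio = 2.488/1.120 ≈ 2.22.

2.22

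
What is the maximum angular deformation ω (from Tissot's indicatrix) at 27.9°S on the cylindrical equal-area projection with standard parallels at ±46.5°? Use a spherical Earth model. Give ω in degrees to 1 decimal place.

For cylindrical equal-area with standard parallel φ₀, h = cos φ / cos φ₀ and k = cos φ₀ / cos φ, so h·k = 1.
At 27.9°: h = 1.284, k = 0.7789; principal scales a = 1.284, b = 0.7789.
sin(ω/2) = (a − b)/(a + b) = 0.5050/2.063 = 0.2448, so ω = 2 arcsin(0.2448) ≈ 28.3°.

28.3°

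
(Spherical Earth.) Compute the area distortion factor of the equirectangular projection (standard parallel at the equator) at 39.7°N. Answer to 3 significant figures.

In the plate carrée (x = Rλ, y = Rφ), meridians are true-scale (h = 1) and parallels are stretched by k = sec φ.
Areal scale = h·k = 1 × sec φ; at 39.7°, h = 1.000, k = 1.300, so h·k = 1.300.

1.30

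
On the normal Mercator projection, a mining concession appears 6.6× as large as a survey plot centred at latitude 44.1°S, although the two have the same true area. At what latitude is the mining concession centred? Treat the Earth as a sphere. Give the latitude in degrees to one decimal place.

Mercator areal scale is sec²φ, so apparent-area ratio = sec²φ₁ / sec²φ₂ = cos²φ₂ / cos²φ₁.
cos²φ₂ / cos²φ₁ = 6.6  ⇒  cos φ₁ = cos 44.1° / √6.6 = 0.7181/2.569 = 0.2795.
φ₁ = arccos(0.2795) ≈ 73.8°.

73.8°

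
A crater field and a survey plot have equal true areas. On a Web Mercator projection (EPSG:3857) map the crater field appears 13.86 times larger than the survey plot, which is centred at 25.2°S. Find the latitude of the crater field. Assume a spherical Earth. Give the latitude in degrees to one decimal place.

For equal true areas on Mercator, apparent areas scale as sec²φ, so the ratio is cos²φ₂ / cos²φ₁.
cos²φ₂ / cos²φ₁ = 13.86  ⇒  cos φ₁ = cos 25.2° / √13.86 = 0.9048/3.723 = 0.2430.
φ₁ = arccos(0.2430) ≈ 75.9°.

75.9°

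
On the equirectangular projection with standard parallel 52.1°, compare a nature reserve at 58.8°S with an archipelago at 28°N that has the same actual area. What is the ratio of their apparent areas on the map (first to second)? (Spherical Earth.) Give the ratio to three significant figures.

1.70

With standard parallel φ₀ = 52.1°, the equirectangular projection gives x = Rλ cos φ₀, y = Rφ, so h = 1 and k = cos 52.1° / cos φ.
Areal scale at 58.8°: h·k = 1.000 × 1.186 = 1.186.
Areal scale at 28°: h·k = 1.000 × 0.6957 = 0.6957.
Ratio = 1.186/0.6957 ≈ 1.70.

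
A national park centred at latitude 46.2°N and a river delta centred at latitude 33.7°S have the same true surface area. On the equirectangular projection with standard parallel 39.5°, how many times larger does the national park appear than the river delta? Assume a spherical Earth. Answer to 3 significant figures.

1.20

With standard parallel φ₀ = 39.5°, the equirectangular projection gives x = Rλ cos φ₀, y = Rφ, so h = 1 and k = cos 39.5° / cos φ.
Areal scale at 46.2°: h·k = 1.000 × 1.115 = 1.115.
Areal scale at 33.7°: h·k = 1.000 × 0.9275 = 0.9275.
Ratio = 1.115/0.9275 ≈ 1.20.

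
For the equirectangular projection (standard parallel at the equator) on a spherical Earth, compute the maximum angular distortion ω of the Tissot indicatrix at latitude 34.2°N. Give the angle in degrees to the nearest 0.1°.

10.9°

In the plate carrée (x = Rλ, y = Rφ), meridians are true-scale (h = 1) and parallels are stretched by k = sec φ.
At 34.2°: h = 1.000, k = 1.209; principal scales a = 1.209, b = 1.000.
sin(ω/2) = (a − b)/(a + b) = 0.2091/2.209 = 0.09464, so ω = 2 arcsin(0.09464) ≈ 10.9°.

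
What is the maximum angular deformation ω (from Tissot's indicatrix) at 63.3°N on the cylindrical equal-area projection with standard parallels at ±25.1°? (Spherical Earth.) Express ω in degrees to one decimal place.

74.4°

For cylindrical equal-area with standard parallel φ₀, h = cos φ / cos φ₀ and k = cos φ₀ / cos φ, so h·k = 1.
At 63.3°: h = 0.4962, k = 2.015; principal scales a = 2.015, b = 0.4962.
sin(ω/2) = (a − b)/(a + b) = 1.519/2.512 = 0.6049, so ω = 2 arcsin(0.6049) ≈ 74.4°.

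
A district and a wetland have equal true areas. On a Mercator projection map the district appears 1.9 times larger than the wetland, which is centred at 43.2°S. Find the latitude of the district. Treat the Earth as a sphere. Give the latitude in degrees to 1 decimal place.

58.1°

On Mercator, (apparent₁)/(apparent₂) = sec²φ₁ / sec²φ₂ when true areas are equal.
cos²φ₂ / cos²φ₁ = 1.9  ⇒  cos φ₁ = cos 43.2° / √1.9 = 0.7290/1.378 = 0.5288.
φ₁ = arccos(0.5288) ≈ 58.1°.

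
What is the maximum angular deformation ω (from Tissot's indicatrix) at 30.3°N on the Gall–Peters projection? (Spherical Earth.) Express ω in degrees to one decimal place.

22.7°

The Gall–Peters projection is cylindrical equal-area with φ₀ = 45°. Cylindrical equal-area (φ₀ = 45°): h = cos φ / cos 45° along meridians, k = cos 45° / cos φ along parallels; h·k = 1.
At 30.3°: h = 1.221, k = 0.8190; principal scales a = 1.221, b = 0.8190.
sin(ω/2) = (a − b)/(a + b) = 0.4020/2.040 = 0.1971, so ω = 2 arcsin(0.1971) ≈ 22.7°.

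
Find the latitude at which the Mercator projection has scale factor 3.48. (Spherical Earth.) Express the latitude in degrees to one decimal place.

Mercator scale is k = sec φ = 1/cos φ.
1/cos φ = 3.48  ⇒  cos φ = 0.2874  ⇒  φ = arccos(0.2874) ≈ 73.3°.

73.3°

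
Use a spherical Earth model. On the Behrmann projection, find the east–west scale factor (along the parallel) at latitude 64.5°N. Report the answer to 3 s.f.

2.01

The Behrmann projection is cylindrical equal-area with φ₀ = 30°. Cylindrical equal-area (φ₀ = 30°): h = cos φ / cos 30° along meridians, k = cos 30° / cos φ along parallels; h·k = 1.
k = cos 30° / cos 64.5° = 0.8660/0.4305 = 2.012.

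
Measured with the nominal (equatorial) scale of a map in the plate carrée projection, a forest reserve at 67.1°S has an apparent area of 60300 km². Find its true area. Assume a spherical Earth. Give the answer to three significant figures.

23500 km²

Plate carrée maps x = Rλ, y = Rφ. The meridian scale is h = 1 and the parallel scale is k = 1/cos φ = sec φ.
Areal scale = h·k = 1 × sec φ; at 67.1°, h = 1.000, k = 2.570, so h·k = 2.570.
True area = apparent / (areal scale) = 60300 / 2.570 ≈ 23500 km².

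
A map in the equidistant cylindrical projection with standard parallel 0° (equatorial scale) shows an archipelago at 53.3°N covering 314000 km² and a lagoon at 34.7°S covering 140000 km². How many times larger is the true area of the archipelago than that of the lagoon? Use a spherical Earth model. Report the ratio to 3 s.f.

1.63

Plate carrée has h = 1 and k = sec φ, giving areal scale sec φ; true area = (apparent area) · cos φ.
True area of archipelago: 314000 × cos(53.3°) = 314000 × 0.5976 = 187700 km².
True area of lagoon: 140000 × cos(34.7°) = 140000 × 0.8221 = 115100 km².
Ratio = 187700 / 115100 ≈ 1.63.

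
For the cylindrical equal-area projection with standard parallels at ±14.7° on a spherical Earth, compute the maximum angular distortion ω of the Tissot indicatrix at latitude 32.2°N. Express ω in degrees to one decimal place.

Cylindrical equal-area (φ₀ = 14.7°): h = cos φ / cos 14.7° along meridians, k = cos 14.7° / cos φ along parallels; h·k = 1.
At 32.2°: h = 0.8748, k = 1.143; principal scales a = 1.143, b = 0.8748.
sin(ω/2) = (a − b)/(a + b) = 0.2683/2.018 = 0.1329, so ω = 2 arcsin(0.1329) ≈ 15.3°.

15.3°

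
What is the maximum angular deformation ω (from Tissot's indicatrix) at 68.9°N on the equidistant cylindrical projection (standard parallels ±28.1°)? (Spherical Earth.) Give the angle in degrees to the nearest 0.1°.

49.7°

In the equirectangular projection with standard parallel φ₀ = 28.1° (x = Rλ cos φ₀, y = Rφ), meridians are true-scale (h = 1) and the parallel scale is k = cos φ₀ / cos φ.
At 68.9°: h = 1.000, k = 2.450; principal scales a = 2.450, b = 1.000.
sin(ω/2) = (a − b)/(a + b) = 1.450/3.450 = 0.4204, so ω = 2 arcsin(0.4204) ≈ 49.7°.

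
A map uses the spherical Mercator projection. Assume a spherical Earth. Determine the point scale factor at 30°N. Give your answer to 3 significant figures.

The Mercator projection is conformal; its linear scale factor is the same in every direction and equals sec φ = 1/cos φ.
k = 1/cos 30° = 1/0.8660 = 1.155.

1.15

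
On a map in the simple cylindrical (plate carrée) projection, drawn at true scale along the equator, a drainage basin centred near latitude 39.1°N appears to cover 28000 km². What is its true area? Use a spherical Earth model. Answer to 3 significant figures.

21700 km²

In the plate carrée (x = Rλ, y = Rφ), meridians are true-scale (h = 1) and parallels are stretched by k = sec φ.
Areal scale = h·k = 1 × sec φ; at 39.1°, h = 1.000, k = 1.289, so h·k = 1.289.
True area = apparent / (areal scale) = 28000 / 1.289 ≈ 21700 km².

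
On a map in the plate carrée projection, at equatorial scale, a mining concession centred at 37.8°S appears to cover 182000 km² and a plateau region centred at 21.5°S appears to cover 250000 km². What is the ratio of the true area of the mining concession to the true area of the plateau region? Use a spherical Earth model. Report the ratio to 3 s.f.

0.618

On the plate carrée, areal scale = h·k = 1 × sec φ, so true area = apparent × cos φ.
True area of mining concession: 182000 × cos(37.8°) = 182000 × 0.7902 = 143800 km².
True area of plateau region: 250000 × cos(21.5°) = 250000 × 0.9304 = 232600 km².
Ratio = 143800 / 232600 ≈ 0.618.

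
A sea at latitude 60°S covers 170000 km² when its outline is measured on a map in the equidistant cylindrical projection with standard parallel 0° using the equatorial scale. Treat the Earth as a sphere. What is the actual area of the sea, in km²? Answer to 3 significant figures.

85000 km²

Plate carrée maps x = Rλ, y = Rφ. The meridian scale is h = 1 and the parallel scale is k = 1/cos φ = sec φ.
Areal scale = h·k = 1 × sec φ; at 60°, h = 1.000, k = 2.000, so h·k = 2.000.
True area = apparent / (areal scale) = 170000 / 2.000 ≈ 85000 km².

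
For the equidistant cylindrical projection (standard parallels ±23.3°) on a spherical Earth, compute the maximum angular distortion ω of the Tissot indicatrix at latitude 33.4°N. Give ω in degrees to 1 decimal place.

In the equirectangular projection with standard parallel φ₀ = 23.3° (x = Rλ cos φ₀, y = Rφ), meridians are true-scale (h = 1) and the parallel scale is k = cos φ₀ / cos φ.
At 33.4°: h = 1.000, k = 1.100; principal scales a = 1.100, b = 1.000.
sin(ω/2) = (a − b)/(a + b) = 0.1001/2.100 = 0.04768, so ω = 2 arcsin(0.04768) ≈ 5.5°.

5.5°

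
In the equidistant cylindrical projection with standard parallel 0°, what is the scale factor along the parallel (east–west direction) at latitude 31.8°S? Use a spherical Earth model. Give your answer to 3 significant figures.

1.18

Plate carrée maps x = Rλ, y = Rφ. The meridian scale is h = 1 and the parallel scale is k = 1/cos φ = sec φ.
k = 1/cos 31.8° = 1/0.8499 = 1.177.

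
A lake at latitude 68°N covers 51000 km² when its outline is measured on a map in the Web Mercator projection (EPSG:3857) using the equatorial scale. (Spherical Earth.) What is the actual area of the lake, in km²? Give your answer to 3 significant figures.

7160 km²

Mercator is conformal, so the point scale is isotropic: h = k = sec φ = 1/cos φ.
Areal scale = k² = sec²φ = 1/cos²(68°) = 1/0.3746² = 7.126.
True area = apparent / (areal scale) = 51000 / 7.126 ≈ 7160 km².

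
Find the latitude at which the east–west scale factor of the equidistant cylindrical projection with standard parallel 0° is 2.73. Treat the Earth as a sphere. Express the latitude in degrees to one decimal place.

Plate carrée: h = 1, k = sec φ along parallels.
sec φ = 2.73  ⇒  cos φ = 0.3663  ⇒  φ ≈ 68.5°.

68.5°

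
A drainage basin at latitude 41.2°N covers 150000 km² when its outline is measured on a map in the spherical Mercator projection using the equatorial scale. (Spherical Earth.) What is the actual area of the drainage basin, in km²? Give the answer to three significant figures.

84900 km²

The Mercator projection is conformal; its linear scale factor is the same in every direction and equals sec φ = 1/cos φ.
Areal scale = k² = sec²φ = 1/cos²(41.2°) = 1/0.7524² = 1.766.
True area = apparent / (areal scale) = 150000 / 1.766 ≈ 84900 km².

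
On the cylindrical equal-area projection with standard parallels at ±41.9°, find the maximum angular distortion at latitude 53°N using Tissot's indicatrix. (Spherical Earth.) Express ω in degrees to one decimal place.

Cylindrical equal-area (φ₀ = 41.9°): h = cos φ / cos 41.9° along meridians, k = cos 41.9° / cos φ along parallels; h·k = 1.
At 53°: h = 0.8086, k = 1.237; principal scales a = 1.237, b = 0.8086.
sin(ω/2) = (a − b)/(a + b) = 0.4282/2.045 = 0.2094, so ω = 2 arcsin(0.2094) ≈ 24.2°.

24.2°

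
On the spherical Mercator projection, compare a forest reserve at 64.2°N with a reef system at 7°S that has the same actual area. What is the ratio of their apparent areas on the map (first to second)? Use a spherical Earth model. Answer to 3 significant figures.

Mercator is conformal with k = sec φ, so areal scale = k² = sec²φ.
At 64.2°: sec²(64.2°) = 1/0.4352² = 5.279.
At 7°: sec²(7°) = 1/0.9925² = 1.015.
Ratio = 5.279/1.015 = cos²(7°)/cos²(64.2°) ≈ 5.20.

5.20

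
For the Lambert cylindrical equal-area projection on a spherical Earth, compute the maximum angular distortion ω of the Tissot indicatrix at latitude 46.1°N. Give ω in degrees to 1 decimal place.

41.0°

The Lambert cylindrical equal-area projection is the cylindrical equal-area projection with its standard parallel at the equator (φ₀ = 0). For cylindrical equal-area with standard parallel φ₀, h = cos φ / cos φ₀ and k = cos φ₀ / cos φ, so h·k = 1.
At 46.1°: h = 0.6934, k = 1.442; principal scales a = 1.442, b = 0.6934.
sin(ω/2) = (a − b)/(a + b) = 0.7488/2.136 = 0.3506, so ω = 2 arcsin(0.3506) ≈ 41.0°.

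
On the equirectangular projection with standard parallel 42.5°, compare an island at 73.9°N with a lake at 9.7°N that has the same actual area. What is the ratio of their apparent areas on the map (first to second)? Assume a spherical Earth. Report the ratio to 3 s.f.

3.55

The equidistant cylindrical projection with φ₀ = 42.5° has h = 1 (meridians true) and k = cos φ₀ / cos φ along parallels.
Areal scale at 73.9°: h·k = 1.000 × 2.659 = 2.659.
Areal scale at 9.7°: h·k = 1.000 × 0.7480 = 0.7480.
Ratio = 2.659/0.7480 ≈ 3.55.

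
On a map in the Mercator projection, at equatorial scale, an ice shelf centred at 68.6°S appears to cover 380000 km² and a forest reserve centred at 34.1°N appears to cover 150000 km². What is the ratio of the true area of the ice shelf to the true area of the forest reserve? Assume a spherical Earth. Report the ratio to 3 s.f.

0.492

Since Mercator area scale is 1/cos²φ, the true area equals the apparent area multiplied by cos²φ.
True area of ice shelf: 380000 × cos²(68.6°) = 380000 × 0.1331 = 50590 km².
True area of forest reserve: 150000 × cos²(34.1°) = 150000 × 0.6857 = 102900 km².
Ratio = 50590 / 102900 ≈ 0.492.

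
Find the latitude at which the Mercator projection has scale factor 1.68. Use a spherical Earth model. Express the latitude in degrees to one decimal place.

53.5°

Mercator scale is k = sec φ = 1/cos φ.
1/cos φ = 1.68  ⇒  cos φ = 0.5952  ⇒  φ = arccos(0.5952) ≈ 53.5°.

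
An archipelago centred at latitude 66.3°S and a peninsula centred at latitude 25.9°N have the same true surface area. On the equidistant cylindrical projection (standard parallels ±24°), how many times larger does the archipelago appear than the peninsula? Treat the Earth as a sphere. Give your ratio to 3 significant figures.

With standard parallel φ₀ = 24°, the equirectangular projection gives x = Rλ cos φ₀, y = Rφ, so h = 1 and k = cos 24° / cos φ.
Areal scale at 66.3°: h·k = 1.000 × 2.273 = 2.273.
Areal scale at 25.9°: h·k = 1.000 × 1.016 = 1.016.
Ratio = 2.273/1.016 ≈ 2.24.

2.24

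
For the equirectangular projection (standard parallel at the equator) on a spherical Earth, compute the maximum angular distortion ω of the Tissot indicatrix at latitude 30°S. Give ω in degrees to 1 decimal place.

In the plate carrée (x = Rλ, y = Rφ), meridians are true-scale (h = 1) and parallels are stretched by k = sec φ.
At 30°: h = 1.000, k = 1.155; principal scales a = 1.155, b = 1.000.
sin(ω/2) = (a − b)/(a + b) = 0.1547/2.155 = 0.07180, so ω = 2 arcsin(0.07180) ≈ 8.2°.

8.2°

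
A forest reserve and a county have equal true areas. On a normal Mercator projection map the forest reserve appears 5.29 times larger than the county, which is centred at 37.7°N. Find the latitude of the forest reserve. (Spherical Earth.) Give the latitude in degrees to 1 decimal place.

On Mercator, (apparent₁)/(apparent₂) = sec²φ₁ / sec²φ₂ when true areas are equal.
cos²φ₂ / cos²φ₁ = 5.29  ⇒  cos φ₁ = cos 37.7° / √5.29 = 0.7912/2.300 = 0.3440.
φ₁ = arccos(0.3440) ≈ 69.9°.

69.9°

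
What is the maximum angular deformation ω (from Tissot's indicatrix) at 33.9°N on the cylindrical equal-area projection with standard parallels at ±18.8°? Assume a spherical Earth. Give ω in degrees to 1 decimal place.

15.0°

For cylindrical equal-area with standard parallel φ₀, h = cos φ / cos φ₀ and k = cos φ₀ / cos φ, so h·k = 1.
At 33.9°: h = 0.8768, k = 1.141; principal scales a = 1.141, b = 0.8768.
sin(ω/2) = (a − b)/(a + b) = 0.2637/2.017 = 0.1307, so ω = 2 arcsin(0.1307) ≈ 15.0°.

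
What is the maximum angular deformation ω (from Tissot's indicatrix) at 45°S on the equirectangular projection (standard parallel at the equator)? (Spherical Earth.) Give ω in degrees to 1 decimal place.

Plate carrée maps x = Rλ, y = Rφ. The meridian scale is h = 1 and the parallel scale is k = 1/cos φ = sec φ.
At 45°: h = 1.000, k = 1.414; principal scales a = 1.414, b = 1.000.
sin(ω/2) = (a − b)/(a + b) = 0.4142/2.414 = 0.1716, so ω = 2 arcsin(0.1716) ≈ 19.8°.

19.8°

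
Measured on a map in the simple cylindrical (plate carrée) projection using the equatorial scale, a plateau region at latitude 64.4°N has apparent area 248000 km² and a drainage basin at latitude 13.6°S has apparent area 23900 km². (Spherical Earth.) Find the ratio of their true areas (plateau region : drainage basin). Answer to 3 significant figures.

4.61

On the plate carrée, areal scale = h·k = 1 × sec φ, so true area = apparent × cos φ.
True area of plateau region: 248000 × cos(64.4°) = 248000 × 0.4321 = 107200 km².
True area of drainage basin: 23900 × cos(13.6°) = 23900 × 0.9720 = 23230 km².
Ratio = 107200 / 23230 ≈ 4.61.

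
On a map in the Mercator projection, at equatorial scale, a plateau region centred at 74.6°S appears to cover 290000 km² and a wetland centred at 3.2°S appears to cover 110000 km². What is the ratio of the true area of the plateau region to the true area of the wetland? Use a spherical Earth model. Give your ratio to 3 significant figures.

Since Mercator area scale is 1/cos²φ, the true area equals the apparent area multiplied by cos²φ.
True area of plateau region: 290000 × cos²(74.6°) = 290000 × 0.07052 = 20450 km².
True area of wetland: 110000 × cos²(3.2°) = 110000 × 0.9969 = 109700 km².
Ratio = 20450 / 109700 ≈ 0.186.

0.186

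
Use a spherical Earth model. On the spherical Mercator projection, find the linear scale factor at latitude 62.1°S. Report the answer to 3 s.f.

Mercator is conformal, so the point scale is isotropic: h = k = sec φ = 1/cos φ.
k = 1/cos 62.1° = 1/0.4679 = 2.137.

2.14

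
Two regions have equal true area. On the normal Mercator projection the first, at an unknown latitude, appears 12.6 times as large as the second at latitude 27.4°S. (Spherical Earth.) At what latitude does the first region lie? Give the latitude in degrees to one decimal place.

75.5°

For equal true areas on Mercator, apparent areas scale as sec²φ, so the ratio is cos²φ₂ / cos²φ₁.
cos²φ₂ / cos²φ₁ = 12.6  ⇒  cos φ₁ = cos 27.4° / √12.6 = 0.8878/3.550 = 0.2501.
φ₁ = arccos(0.2501) ≈ 75.5°.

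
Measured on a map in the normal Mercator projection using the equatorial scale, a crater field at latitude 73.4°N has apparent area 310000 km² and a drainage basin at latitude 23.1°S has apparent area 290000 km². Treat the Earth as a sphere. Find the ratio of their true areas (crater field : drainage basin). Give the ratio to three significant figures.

On Mercator the areal scale is sec²φ, so true area = apparent × cos²φ.
True area of crater field: 310000 × cos²(73.4°) = 310000 × 0.08162 = 25300 km².
True area of drainage basin: 290000 × cos²(23.1°) = 290000 × 0.8461 = 245400 km².
Ratio = 25300 / 245400 ≈ 0.103.

0.103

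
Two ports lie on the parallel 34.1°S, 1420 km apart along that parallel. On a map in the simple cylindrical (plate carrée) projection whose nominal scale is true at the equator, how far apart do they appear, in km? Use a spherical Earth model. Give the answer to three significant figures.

In the plate carrée (x = Rλ, y = Rφ), meridians are true-scale (h = 1) and parallels are stretched by k = sec φ.
Along the parallel, k = sec 34.1° = 1/0.8281 = 1.208.
Map distance = 1420 × 1.208 ≈ 1710 km.

1710 km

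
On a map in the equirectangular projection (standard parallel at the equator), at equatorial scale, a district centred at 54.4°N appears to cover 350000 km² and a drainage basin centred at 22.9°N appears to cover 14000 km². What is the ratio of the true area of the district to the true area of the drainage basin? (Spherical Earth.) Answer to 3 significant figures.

15.8

Plate carrée has h = 1 and k = sec φ, giving areal scale sec φ; true area = (apparent area) · cos φ.
True area of district: 350000 × cos(54.4°) = 350000 × 0.5821 = 203700 km².
True area of drainage basin: 14000 × cos(22.9°) = 14000 × 0.9212 = 12900 km².
Ratio = 203700 / 12900 ≈ 15.8.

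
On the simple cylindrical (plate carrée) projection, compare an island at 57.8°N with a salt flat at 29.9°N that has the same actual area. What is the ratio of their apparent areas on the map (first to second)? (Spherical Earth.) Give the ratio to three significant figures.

In the plate carrée (x = Rλ, y = Rφ), meridians are true-scale (h = 1) and parallels are stretched by k = sec φ.
Areal scale at 57.8°: h·k = 1.000 × 1.877 = 1.877.
Areal scale at 29.9°: h·k = 1.000 × 1.154 = 1.154.
Ratio = 1.877/1.154 ≈ 1.63.

1.63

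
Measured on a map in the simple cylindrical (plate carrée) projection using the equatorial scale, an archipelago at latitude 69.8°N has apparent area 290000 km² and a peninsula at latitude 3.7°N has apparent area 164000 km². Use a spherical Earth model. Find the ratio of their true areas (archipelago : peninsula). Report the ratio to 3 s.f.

0.612

On the plate carrée, areal scale = h·k = 1 × sec φ, so true area = apparent × cos φ.
True area of archipelago: 290000 × cos(69.8°) = 290000 × 0.3453 = 100100 km².
True area of peninsula: 164000 × cos(3.7°) = 164000 × 0.9979 = 163700 km².
Ratio = 100100 / 163700 ≈ 0.612.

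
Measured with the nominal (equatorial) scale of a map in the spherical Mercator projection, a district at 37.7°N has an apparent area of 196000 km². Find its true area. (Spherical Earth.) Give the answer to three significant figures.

123000 km²

The Mercator projection is conformal; its linear scale factor is the same in every direction and equals sec φ = 1/cos φ.
Areal scale = k² = sec²φ = 1/cos²(37.7°) = 1/0.7912² = 1.597.
True area = apparent / (areal scale) = 196000 / 1.597 ≈ 123000 km².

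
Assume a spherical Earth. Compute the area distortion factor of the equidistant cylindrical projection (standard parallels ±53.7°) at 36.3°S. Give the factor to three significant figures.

0.735

With standard parallel φ₀ = 53.7°, the equirectangular projection gives x = Rλ cos φ₀, y = Rφ, so h = 1 and k = cos 53.7° / cos φ.
Areal scale = h·k = 1 × cos φ₀ / cos φ; at 36.3°, h = 1.000, k = 0.7346, so h·k = 0.7346.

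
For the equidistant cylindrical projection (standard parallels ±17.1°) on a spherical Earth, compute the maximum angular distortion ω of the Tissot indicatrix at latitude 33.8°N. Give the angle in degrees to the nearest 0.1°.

The equidistant cylindrical projection with φ₀ = 17.1° has h = 1 (meridians true) and k = cos φ₀ / cos φ along parallels.
At 33.8°: h = 1.000, k = 1.150; principal scales a = 1.150, b = 1.000.
sin(ω/2) = (a − b)/(a + b) = 0.1502/2.150 = 0.06985, so ω = 2 arcsin(0.06985) ≈ 8.0°.

8.0°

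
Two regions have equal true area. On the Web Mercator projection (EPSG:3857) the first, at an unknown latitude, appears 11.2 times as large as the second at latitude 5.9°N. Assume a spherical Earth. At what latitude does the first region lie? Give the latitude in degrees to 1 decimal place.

On Mercator, (apparent₁)/(apparent₂) = sec²φ₁ / sec²φ₂ when true areas are equal.
cos²φ₂ / cos²φ₁ = 11.2  ⇒  cos φ₁ = cos 5.9° / √11.2 = 0.9947/3.347 = 0.2972.
φ₁ = arccos(0.2972) ≈ 72.7°.

72.7°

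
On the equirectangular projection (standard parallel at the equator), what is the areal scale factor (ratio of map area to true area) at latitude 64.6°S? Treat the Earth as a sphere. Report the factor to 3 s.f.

In the plate carrée (x = Rλ, y = Rφ), meridians are true-scale (h = 1) and parallels are stretched by k = sec φ.
Areal scale = h·k = 1 × sec φ; at 64.6°, h = 1.000, k = 2.331, so h·k = 2.331.

2.33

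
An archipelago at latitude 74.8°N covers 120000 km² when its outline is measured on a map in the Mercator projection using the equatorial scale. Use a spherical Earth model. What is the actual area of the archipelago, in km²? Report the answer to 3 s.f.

Mercator is conformal, so the point scale is isotropic: h = k = sec φ = 1/cos φ.
Areal scale = k² = sec²φ = 1/cos²(74.8°) = 1/0.2622² = 14.55.
True area = apparent / (areal scale) = 120000 / 14.55 ≈ 8250 km².

8250 km²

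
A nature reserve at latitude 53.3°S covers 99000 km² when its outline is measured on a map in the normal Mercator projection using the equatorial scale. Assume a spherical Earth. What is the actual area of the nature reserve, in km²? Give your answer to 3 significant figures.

35400 km²

The Mercator projection is conformal; its linear scale factor is the same in every direction and equals sec φ = 1/cos φ.
Areal scale = k² = sec²φ = 1/cos²(53.3°) = 1/0.5976² = 2.800.
True area = apparent / (areal scale) = 99000 / 2.800 ≈ 35400 km².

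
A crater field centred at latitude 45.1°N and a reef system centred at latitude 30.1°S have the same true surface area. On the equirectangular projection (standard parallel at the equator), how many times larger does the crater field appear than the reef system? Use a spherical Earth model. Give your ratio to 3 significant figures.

For the equirectangular projection with φ₀ = 0 (plate carrée), h = 1 along meridians and k = sec φ along parallels.
Areal scale at 45.1°: h·k = 1.000 × 1.417 = 1.417.
Areal scale at 30.1°: h·k = 1.000 × 1.156 = 1.156.
Ratio = 1.417/1.156 ≈ 1.23.

1.23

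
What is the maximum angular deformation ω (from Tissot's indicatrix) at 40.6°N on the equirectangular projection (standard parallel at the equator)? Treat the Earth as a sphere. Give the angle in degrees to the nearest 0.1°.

15.7°

Plate carrée maps x = Rλ, y = Rφ. The meridian scale is h = 1 and the parallel scale is k = 1/cos φ = sec φ.
At 40.6°: h = 1.000, k = 1.317; principal scales a = 1.317, b = 1.000.
sin(ω/2) = (a − b)/(a + b) = 0.3171/2.317 = 0.1368, so ω = 2 arcsin(0.1368) ≈ 15.7°.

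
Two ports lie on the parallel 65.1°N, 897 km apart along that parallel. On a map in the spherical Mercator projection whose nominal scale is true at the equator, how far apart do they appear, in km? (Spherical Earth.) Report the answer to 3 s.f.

2130 km

Mercator is conformal, so the point scale is isotropic: h = k = sec φ = 1/cos φ.
Along the parallel, k = sec 65.1° = 1/0.4210 = 2.375.
Map distance = 897 × 2.375 ≈ 2130 km.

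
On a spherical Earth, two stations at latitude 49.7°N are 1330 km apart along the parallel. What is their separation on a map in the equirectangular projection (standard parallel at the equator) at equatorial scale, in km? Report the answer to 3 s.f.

Plate carrée maps x = Rλ, y = Rφ. The meridian scale is h = 1 and the parallel scale is k = 1/cos φ = sec φ.
Along the parallel, k = sec 49.7° = 1/0.6468 = 1.546.
Map distance = 1330 × 1.546 ≈ 2060 km.

2060 km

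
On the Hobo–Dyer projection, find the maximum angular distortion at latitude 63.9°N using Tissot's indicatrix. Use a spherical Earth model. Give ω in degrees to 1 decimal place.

Hobo–Dyer is a cylindrical equal-area projection with standard parallels at ±37.5°. A cylindrical equal-area projection with standard parallel φ₀ has meridian scale h = cos φ / cos φ₀ and parallel scale k = cos φ₀ / cos φ (so areas are preserved, h·k = 1).
At 63.9°: h = 0.5545, k = 1.803; principal scales a = 1.803, b = 0.5545.
sin(ω/2) = (a − b)/(a + b) = 1.249/2.358 = 0.5296, so ω = 2 arcsin(0.5296) ≈ 64.0°.

64.0°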